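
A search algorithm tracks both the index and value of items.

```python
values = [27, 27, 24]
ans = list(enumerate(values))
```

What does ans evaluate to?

Step 1: enumerate pairs each element with its index:
  (0, 27)
  (1, 27)
  (2, 24)
Therefore ans = [(0, 27), (1, 27), (2, 24)].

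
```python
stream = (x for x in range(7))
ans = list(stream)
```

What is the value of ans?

Step 1: Generator expression iterates range(7): [0, 1, 2, 3, 4, 5, 6].
Step 2: list() collects all values.
Therefore ans = [0, 1, 2, 3, 4, 5, 6].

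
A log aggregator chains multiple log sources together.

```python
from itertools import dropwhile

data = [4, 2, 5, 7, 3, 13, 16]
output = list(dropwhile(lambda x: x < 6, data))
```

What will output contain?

Step 1: dropwhile drops elements while < 6:
  4 < 6: dropped
  2 < 6: dropped
  5 < 6: dropped
  7: kept (dropping stopped)
Step 2: Remaining elements kept regardless of condition.
Therefore output = [7, 3, 13, 16].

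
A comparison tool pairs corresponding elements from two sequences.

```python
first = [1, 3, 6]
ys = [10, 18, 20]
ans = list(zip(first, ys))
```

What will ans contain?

Step 1: zip pairs elements at same index:
  Index 0: (1, 10)
  Index 1: (3, 18)
  Index 2: (6, 20)
Therefore ans = [(1, 10), (3, 18), (6, 20)].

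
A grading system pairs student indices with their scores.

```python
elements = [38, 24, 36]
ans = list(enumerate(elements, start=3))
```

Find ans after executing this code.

Step 1: enumerate with start=3:
  (3, 38)
  (4, 24)
  (5, 36)
Therefore ans = [(3, 38), (4, 24), (5, 36)].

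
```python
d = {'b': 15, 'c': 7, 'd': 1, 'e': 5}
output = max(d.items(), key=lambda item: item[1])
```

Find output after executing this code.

Step 1: Find item with maximum value:
  ('b', 15)
  ('c', 7)
  ('d', 1)
  ('e', 5)
Step 2: Maximum value is 15 at key 'b'.
Therefore output = ('b', 15).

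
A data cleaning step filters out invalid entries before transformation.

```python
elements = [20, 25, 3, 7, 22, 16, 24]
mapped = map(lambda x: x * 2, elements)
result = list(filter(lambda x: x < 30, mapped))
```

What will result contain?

Step 1: Map x * 2:
  20 -> 40
  25 -> 50
  3 -> 6
  7 -> 14
  22 -> 44
  16 -> 32
  24 -> 48
Step 2: Filter for < 30:
  40: removed
  50: removed
  6: kept
  14: kept
  44: removed
  32: removed
  48: removed
Therefore result = [6, 14].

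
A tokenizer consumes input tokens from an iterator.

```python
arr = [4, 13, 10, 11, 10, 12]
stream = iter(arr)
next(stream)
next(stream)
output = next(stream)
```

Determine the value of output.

Step 1: Create iterator over [4, 13, 10, 11, 10, 12].
Step 2: next() consumes 4.
Step 3: next() consumes 13.
Step 4: next() returns 10.
Therefore output = 10.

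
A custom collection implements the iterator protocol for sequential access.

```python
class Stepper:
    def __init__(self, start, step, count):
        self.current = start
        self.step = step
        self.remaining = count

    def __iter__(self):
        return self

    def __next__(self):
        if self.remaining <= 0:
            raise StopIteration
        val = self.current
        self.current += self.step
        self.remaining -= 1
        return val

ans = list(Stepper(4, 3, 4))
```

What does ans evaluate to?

Step 1: Stepper starts at 4, increments by 3, for 4 steps:
  Yield 4, then current += 3
  Yield 7, then current += 3
  Yield 10, then current += 3
  Yield 13, then current += 3
Therefore ans = [4, 7, 10, 13].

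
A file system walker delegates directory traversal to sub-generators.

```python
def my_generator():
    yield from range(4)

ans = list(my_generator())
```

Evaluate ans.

Step 1: yield from delegates to the iterable, yielding each element.
Step 2: Collected values: [0, 1, 2, 3].
Therefore ans = [0, 1, 2, 3].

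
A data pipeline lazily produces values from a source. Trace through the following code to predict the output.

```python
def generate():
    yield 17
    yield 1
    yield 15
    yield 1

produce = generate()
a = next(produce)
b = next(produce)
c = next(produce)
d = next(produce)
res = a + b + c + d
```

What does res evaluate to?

Step 1: Create generator and consume all values:
  a = next(produce) = 17
  b = next(produce) = 1
  c = next(produce) = 15
  d = next(produce) = 1
Step 2: res = 17 + 1 + 15 + 1 = 34.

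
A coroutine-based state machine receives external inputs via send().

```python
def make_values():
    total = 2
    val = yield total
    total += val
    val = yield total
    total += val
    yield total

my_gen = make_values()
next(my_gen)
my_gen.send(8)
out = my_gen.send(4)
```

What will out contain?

Step 1: next() -> yield total=2.
Step 2: send(8) -> val=8, total = 2+8 = 10, yield 10.
Step 3: send(4) -> val=4, total = 10+4 = 14, yield 14.
Therefore out = 14.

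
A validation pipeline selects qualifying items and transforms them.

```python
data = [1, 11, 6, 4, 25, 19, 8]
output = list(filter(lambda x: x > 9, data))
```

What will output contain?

Step 1: Filter elements > 9:
  1: removed
  11: kept
  6: removed
  4: removed
  25: kept
  19: kept
  8: removed
Therefore output = [11, 25, 19].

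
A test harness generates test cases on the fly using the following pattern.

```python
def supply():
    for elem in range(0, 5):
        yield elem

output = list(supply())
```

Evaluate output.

Step 1: The generator yields each value from range(0, 5).
Step 2: list() consumes all yields: [0, 1, 2, 3, 4].
Therefore output = [0, 1, 2, 3, 4].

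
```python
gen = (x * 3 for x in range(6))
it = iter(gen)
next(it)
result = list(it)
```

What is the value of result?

Step 1: Generator produces [0, 3, 6, 9, 12, 15].
Step 2: next(it) consumes first element (0).
Step 3: list(it) collects remaining: [3, 6, 9, 12, 15].
Therefore result = [3, 6, 9, 12, 15].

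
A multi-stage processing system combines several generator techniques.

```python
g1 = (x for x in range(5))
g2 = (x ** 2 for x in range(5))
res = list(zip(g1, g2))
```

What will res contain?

Step 1: g1 produces [0, 1, 2, 3, 4].
Step 2: g2 produces [0, 1, 4, 9, 16].
Step 3: zip pairs them: [(0, 0), (1, 1), (2, 4), (3, 9), (4, 16)].
Therefore res = [(0, 0), (1, 1), (2, 4), (3, 9), (4, 16)].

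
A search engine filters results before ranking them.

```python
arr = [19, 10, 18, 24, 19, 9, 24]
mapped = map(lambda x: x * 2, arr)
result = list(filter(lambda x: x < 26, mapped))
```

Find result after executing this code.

Step 1: Map x * 2:
  19 -> 38
  10 -> 20
  18 -> 36
  24 -> 48
  19 -> 38
  9 -> 18
  24 -> 48
Step 2: Filter for < 26:
  38: removed
  20: kept
  36: removed
  48: removed
  38: removed
  18: kept
  48: removed
Therefore result = [20, 18].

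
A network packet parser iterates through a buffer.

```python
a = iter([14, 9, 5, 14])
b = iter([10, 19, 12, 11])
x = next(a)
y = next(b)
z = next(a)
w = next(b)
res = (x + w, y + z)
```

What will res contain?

Step 1: a iterates [14, 9, 5, 14], b iterates [10, 19, 12, 11].
Step 2: x = next(a) = 14, y = next(b) = 10.
Step 3: z = next(a) = 9, w = next(b) = 19.
Step 4: res = (14 + 19, 10 + 9) = (33, 19).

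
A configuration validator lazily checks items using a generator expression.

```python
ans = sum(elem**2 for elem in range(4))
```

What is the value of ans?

Step 1: Compute elem**2 for each elem in range(4):
  elem=0: 0**2 = 0
  elem=1: 1**2 = 1
  elem=2: 2**2 = 4
  elem=3: 3**2 = 9
Step 2: sum = 0 + 1 + 4 + 9 = 14.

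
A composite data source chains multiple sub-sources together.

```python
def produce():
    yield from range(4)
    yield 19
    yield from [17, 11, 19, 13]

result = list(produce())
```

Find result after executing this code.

Step 1: Trace yields in order:
  yield 0
  yield 1
  yield 2
  yield 3
  yield 19
  yield 17
  yield 11
  yield 19
  yield 13
Therefore result = [0, 1, 2, 3, 19, 17, 11, 19, 13].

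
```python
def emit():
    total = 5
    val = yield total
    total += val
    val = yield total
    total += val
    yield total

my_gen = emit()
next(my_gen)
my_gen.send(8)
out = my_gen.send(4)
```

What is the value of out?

Step 1: next() -> yield total=5.
Step 2: send(8) -> val=8, total = 5+8 = 13, yield 13.
Step 3: send(4) -> val=4, total = 13+4 = 17, yield 17.
Therefore out = 17.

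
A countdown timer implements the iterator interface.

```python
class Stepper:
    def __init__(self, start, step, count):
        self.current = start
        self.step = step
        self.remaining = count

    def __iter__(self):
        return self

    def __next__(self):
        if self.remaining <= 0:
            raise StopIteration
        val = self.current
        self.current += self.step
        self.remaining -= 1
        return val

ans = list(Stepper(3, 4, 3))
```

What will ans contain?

Step 1: Stepper starts at 3, increments by 4, for 3 steps:
  Yield 3, then current += 4
  Yield 7, then current += 4
  Yield 11, then current += 4
Therefore ans = [3, 7, 11].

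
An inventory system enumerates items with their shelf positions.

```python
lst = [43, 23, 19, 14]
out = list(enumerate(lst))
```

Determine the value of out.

Step 1: enumerate pairs each element with its index:
  (0, 43)
  (1, 23)
  (2, 19)
  (3, 14)
Therefore out = [(0, 43), (1, 23), (2, 19), (3, 14)].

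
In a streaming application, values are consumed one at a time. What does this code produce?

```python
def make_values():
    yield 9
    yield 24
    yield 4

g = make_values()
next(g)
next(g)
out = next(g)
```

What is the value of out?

Step 1: make_values() creates a generator.
Step 2: next(g) yields 9 (consumed and discarded).
Step 3: next(g) yields 24 (consumed and discarded).
Step 4: next(g) yields 4, assigned to out.
Therefore out = 4.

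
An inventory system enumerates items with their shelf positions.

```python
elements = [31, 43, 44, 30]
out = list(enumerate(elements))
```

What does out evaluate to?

Step 1: enumerate pairs each element with its index:
  (0, 31)
  (1, 43)
  (2, 44)
  (3, 30)
Therefore out = [(0, 31), (1, 43), (2, 44), (3, 30)].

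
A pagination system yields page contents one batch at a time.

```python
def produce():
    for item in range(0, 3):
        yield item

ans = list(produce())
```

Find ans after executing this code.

Step 1: The generator yields each value from range(0, 3).
Step 2: list() consumes all yields: [0, 1, 2].
Therefore ans = [0, 1, 2].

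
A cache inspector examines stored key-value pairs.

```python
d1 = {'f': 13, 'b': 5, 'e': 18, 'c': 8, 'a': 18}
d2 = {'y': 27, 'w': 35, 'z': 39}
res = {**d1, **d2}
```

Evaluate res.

Step 1: Merge d1 and d2 (d2 values override on key conflicts).
Step 2: d1 has keys ['f', 'b', 'e', 'c', 'a'], d2 has keys ['y', 'w', 'z'].
Therefore res = {'f': 13, 'b': 5, 'e': 18, 'c': 8, 'a': 18, 'y': 27, 'w': 35, 'z': 39}.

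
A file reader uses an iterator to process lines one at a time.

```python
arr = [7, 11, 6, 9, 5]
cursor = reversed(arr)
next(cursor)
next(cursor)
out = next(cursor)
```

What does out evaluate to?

Step 1: reversed([7, 11, 6, 9, 5]) gives iterator: [5, 9, 6, 11, 7].
Step 2: First next() = 5, second next() = 9.
Step 3: Third next() = 6.
Therefore out = 6.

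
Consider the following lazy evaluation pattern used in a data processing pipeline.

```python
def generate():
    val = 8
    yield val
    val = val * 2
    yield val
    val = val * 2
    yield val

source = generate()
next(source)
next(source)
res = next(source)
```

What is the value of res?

Step 1: Trace through generator execution:
  Yield 1: val starts at 8, yield 8
  Yield 2: val = 8 * 2 = 16, yield 16
  Yield 3: val = 16 * 2 = 32, yield 32
Step 2: First next() gets 8, second next() gets the second value, third next() yields 32.
Therefore res = 32.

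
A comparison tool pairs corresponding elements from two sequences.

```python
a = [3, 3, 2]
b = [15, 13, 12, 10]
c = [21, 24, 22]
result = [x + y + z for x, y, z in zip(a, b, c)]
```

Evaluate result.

Step 1: zip three lists (truncates to shortest, len=3):
  3 + 15 + 21 = 39
  3 + 13 + 24 = 40
  2 + 12 + 22 = 36
Therefore result = [39, 40, 36].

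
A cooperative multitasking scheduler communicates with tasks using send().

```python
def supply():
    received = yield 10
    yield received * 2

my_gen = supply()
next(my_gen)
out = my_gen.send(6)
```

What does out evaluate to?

Step 1: next(my_gen) advances to first yield, producing 10.
Step 2: send(6) resumes, received = 6.
Step 3: yield received * 2 = 6 * 2 = 12.
Therefore out = 12.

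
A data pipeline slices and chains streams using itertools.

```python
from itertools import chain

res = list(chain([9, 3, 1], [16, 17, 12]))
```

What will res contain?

Step 1: chain() concatenates iterables: [9, 3, 1] + [16, 17, 12].
Therefore res = [9, 3, 1, 16, 17, 12].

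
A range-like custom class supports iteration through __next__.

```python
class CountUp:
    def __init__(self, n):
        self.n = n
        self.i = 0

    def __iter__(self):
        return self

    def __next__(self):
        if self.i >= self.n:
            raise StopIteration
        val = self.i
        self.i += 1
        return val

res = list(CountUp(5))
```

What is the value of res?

Step 1: CountUp(5) creates an iterator counting 0 to 4.
Step 2: list() consumes all values: [0, 1, 2, 3, 4].
Therefore res = [0, 1, 2, 3, 4].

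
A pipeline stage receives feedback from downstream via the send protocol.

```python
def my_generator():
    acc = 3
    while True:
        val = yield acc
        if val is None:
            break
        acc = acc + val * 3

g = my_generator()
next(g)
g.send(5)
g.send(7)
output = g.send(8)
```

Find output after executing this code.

Step 1: next() -> yield acc=3.
Step 2: send(5) -> val=5, acc = 3 + 5*3 = 18, yield 18.
Step 3: send(7) -> val=7, acc = 18 + 7*3 = 39, yield 39.
Step 4: send(8) -> val=8, acc = 39 + 8*3 = 63, yield 63.
Therefore output = 63.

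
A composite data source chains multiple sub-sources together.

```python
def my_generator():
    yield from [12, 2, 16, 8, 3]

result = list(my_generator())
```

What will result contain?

Step 1: yield from delegates to the iterable, yielding each element.
Step 2: Collected values: [12, 2, 16, 8, 3].
Therefore result = [12, 2, 16, 8, 3].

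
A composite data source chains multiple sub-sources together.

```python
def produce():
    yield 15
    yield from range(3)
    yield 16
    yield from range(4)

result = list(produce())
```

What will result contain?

Step 1: Trace yields in order:
  yield 15
  yield 0
  yield 1
  yield 2
  yield 16
  yield 0
  yield 1
  yield 2
  yield 3
Therefore result = [15, 0, 1, 2, 16, 0, 1, 2, 3].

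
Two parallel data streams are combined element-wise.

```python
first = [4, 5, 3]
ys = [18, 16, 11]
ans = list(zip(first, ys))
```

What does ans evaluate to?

Step 1: zip pairs elements at same index:
  Index 0: (4, 18)
  Index 1: (5, 16)
  Index 2: (3, 11)
Therefore ans = [(4, 18), (5, 16), (3, 11)].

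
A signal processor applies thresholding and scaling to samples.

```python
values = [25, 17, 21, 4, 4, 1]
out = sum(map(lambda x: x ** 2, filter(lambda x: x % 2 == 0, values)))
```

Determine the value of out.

Step 1: Filter even numbers from [25, 17, 21, 4, 4, 1]: [4, 4]
Step 2: Square each: [16, 16]
Step 3: Sum = 32.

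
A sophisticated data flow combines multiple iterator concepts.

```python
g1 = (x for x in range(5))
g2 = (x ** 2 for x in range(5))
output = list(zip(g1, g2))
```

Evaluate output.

Step 1: g1 produces [0, 1, 2, 3, 4].
Step 2: g2 produces [0, 1, 4, 9, 16].
Step 3: zip pairs them: [(0, 0), (1, 1), (2, 4), (3, 9), (4, 16)].
Therefore output = [(0, 0), (1, 1), (2, 4), (3, 9), (4, 16)].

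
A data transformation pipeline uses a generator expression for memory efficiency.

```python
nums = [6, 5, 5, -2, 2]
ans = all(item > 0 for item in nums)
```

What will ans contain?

Step 1: Check item > 0 for each element in [6, 5, 5, -2, 2]:
  6 > 0: True
  5 > 0: True
  5 > 0: True
  -2 > 0: False
  2 > 0: True
Step 2: all() returns False.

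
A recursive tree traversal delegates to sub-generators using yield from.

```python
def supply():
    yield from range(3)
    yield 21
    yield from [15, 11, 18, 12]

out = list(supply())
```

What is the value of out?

Step 1: Trace yields in order:
  yield 0
  yield 1
  yield 2
  yield 21
  yield 15
  yield 11
  yield 18
  yield 12
Therefore out = [0, 1, 2, 21, 15, 11, 18, 12].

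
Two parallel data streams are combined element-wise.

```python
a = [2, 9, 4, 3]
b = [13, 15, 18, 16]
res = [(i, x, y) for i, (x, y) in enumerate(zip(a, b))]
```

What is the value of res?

Step 1: enumerate(zip(a, b)) gives index with paired elements:
  i=0: (2, 13)
  i=1: (9, 15)
  i=2: (4, 18)
  i=3: (3, 16)
Therefore res = [(0, 2, 13), (1, 9, 15), (2, 4, 18), (3, 3, 16)].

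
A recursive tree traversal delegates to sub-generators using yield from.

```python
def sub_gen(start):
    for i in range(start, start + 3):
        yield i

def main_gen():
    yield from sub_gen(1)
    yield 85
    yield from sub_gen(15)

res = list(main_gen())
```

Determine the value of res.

Step 1: main_gen() delegates to sub_gen(1):
  yield 1
  yield 2
  yield 3
Step 2: yield 85
Step 3: Delegates to sub_gen(15):
  yield 15
  yield 16
  yield 17
Therefore res = [1, 2, 3, 85, 15, 16, 17].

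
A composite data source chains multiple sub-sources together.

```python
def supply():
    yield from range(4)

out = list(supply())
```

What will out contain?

Step 1: yield from delegates to the iterable, yielding each element.
Step 2: Collected values: [0, 1, 2, 3].
Therefore out = [0, 1, 2, 3].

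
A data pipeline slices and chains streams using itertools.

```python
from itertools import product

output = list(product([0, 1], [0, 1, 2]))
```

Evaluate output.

Step 1: product([0, 1], [0, 1, 2]) gives all pairs:
  (0, 0)
  (0, 1)
  (0, 2)
  (1, 0)
  (1, 1)
  (1, 2)
Therefore output = [(0, 0), (0, 1), (0, 2), (1, 0), (1, 1), (1, 2)].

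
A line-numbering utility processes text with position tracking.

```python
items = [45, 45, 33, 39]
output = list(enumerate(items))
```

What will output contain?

Step 1: enumerate pairs each element with its index:
  (0, 45)
  (1, 45)
  (2, 33)
  (3, 39)
Therefore output = [(0, 45), (1, 45), (2, 33), (3, 39)].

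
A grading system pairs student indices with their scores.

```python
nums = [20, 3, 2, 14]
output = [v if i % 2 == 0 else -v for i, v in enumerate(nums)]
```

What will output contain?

Step 1: For each (i, v), keep v if i is even, negate if odd:
  i=0 (even): keep 20
  i=1 (odd): negate to -3
  i=2 (even): keep 2
  i=3 (odd): negate to -14
Therefore output = [20, -3, 2, -14].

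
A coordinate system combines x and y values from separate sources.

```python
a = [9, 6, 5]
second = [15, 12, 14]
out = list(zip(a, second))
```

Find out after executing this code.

Step 1: zip pairs elements at same index:
  Index 0: (9, 15)
  Index 1: (6, 12)
  Index 2: (5, 14)
Therefore out = [(9, 15), (6, 12), (5, 14)].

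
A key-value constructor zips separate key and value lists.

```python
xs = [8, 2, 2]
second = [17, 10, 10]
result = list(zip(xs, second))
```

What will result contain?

Step 1: zip pairs elements at same index:
  Index 0: (8, 17)
  Index 1: (2, 10)
  Index 2: (2, 10)
Therefore result = [(8, 17), (2, 10), (2, 10)].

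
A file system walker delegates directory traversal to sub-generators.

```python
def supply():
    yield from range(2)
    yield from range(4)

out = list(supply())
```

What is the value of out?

Step 1: Trace yields in order:
  yield 0
  yield 1
  yield 0
  yield 1
  yield 2
  yield 3
Therefore out = [0, 1, 0, 1, 2, 3].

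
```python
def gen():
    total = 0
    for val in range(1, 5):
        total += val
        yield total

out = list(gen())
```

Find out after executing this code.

Step 1: Generator accumulates running sum:
  val=1: total = 1, yield 1
  val=2: total = 3, yield 3
  val=3: total = 6, yield 6
  val=4: total = 10, yield 10
Therefore out = [1, 3, 6, 10].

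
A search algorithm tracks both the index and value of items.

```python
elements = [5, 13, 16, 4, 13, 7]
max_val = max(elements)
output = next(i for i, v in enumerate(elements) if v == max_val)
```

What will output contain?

Step 1: max([5, 13, 16, 4, 13, 7]) = 16.
Step 2: Find first index where value == 16:
  Index 0: 5 != 16
  Index 1: 13 != 16
  Index 2: 16 == 16, found!
Therefore output = 2.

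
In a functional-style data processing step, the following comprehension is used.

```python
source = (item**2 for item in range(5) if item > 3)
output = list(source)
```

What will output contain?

Step 1: For range(5), keep item > 3, then square:
  item=0: 0 <= 3, excluded
  item=1: 1 <= 3, excluded
  item=2: 2 <= 3, excluded
  item=3: 3 <= 3, excluded
  item=4: 4 > 3, yield 4**2 = 16
Therefore output = [16].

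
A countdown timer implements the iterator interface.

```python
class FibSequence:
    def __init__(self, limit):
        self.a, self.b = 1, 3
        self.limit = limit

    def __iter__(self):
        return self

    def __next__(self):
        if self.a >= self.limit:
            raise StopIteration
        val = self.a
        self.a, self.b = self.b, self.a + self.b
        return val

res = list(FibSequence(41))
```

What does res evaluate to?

Step 1: Fibonacci-like sequence (a=1, b=3) until >= 41:
  Yield 1, then a,b = 3,4
  Yield 3, then a,b = 4,7
  Yield 4, then a,b = 7,11
  Yield 7, then a,b = 11,18
  Yield 11, then a,b = 18,29
  Yield 18, then a,b = 29,47
  Yield 29, then a,b = 47,76
Step 2: 47 >= 41, stop.
Therefore res = [1, 3, 4, 7, 11, 18, 29].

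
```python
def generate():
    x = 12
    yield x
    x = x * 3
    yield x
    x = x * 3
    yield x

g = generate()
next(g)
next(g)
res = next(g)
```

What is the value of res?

Step 1: Trace through generator execution:
  Yield 1: x starts at 12, yield 12
  Yield 2: x = 12 * 3 = 36, yield 36
  Yield 3: x = 36 * 3 = 108, yield 108
Step 2: First next() gets 12, second next() gets the second value, third next() yields 108.
Therefore res = 108.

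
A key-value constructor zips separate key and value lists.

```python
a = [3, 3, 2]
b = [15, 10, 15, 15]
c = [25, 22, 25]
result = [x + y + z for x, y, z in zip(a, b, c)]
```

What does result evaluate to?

Step 1: zip three lists (truncates to shortest, len=3):
  3 + 15 + 25 = 43
  3 + 10 + 22 = 35
  2 + 15 + 25 = 42
Therefore result = [43, 35, 42].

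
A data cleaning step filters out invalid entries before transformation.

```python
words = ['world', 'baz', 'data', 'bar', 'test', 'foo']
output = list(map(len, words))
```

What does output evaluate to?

Step 1: Map len() to each word:
  'world' -> 5
  'baz' -> 3
  'data' -> 4
  'bar' -> 3
  'test' -> 4
  'foo' -> 3
Therefore output = [5, 3, 4, 3, 4, 3].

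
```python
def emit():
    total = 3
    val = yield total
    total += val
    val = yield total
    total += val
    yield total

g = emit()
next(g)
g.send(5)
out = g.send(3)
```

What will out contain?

Step 1: next() -> yield total=3.
Step 2: send(5) -> val=5, total = 3+5 = 8, yield 8.
Step 3: send(3) -> val=3, total = 8+3 = 11, yield 11.
Therefore out = 11.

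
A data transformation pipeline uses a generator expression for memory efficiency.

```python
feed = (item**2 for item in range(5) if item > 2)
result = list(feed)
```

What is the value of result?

Step 1: For range(5), keep item > 2, then square:
  item=0: 0 <= 2, excluded
  item=1: 1 <= 2, excluded
  item=2: 2 <= 2, excluded
  item=3: 3 > 2, yield 3**2 = 9
  item=4: 4 > 2, yield 4**2 = 16
Therefore result = [9, 16].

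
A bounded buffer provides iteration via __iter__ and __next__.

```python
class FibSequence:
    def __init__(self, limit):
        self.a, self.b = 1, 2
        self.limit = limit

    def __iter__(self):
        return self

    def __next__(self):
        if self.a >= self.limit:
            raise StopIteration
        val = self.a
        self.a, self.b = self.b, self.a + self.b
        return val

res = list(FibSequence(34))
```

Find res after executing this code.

Step 1: Fibonacci-like sequence (a=1, b=2) until >= 34:
  Yield 1, then a,b = 2,3
  Yield 2, then a,b = 3,5
  Yield 3, then a,b = 5,8
  Yield 5, then a,b = 8,13
  Yield 8, then a,b = 13,21
  Yield 13, then a,b = 21,34
  Yield 21, then a,b = 34,55
Step 2: 34 >= 34, stop.
Therefore res = [1, 2, 3, 5, 8, 13, 21].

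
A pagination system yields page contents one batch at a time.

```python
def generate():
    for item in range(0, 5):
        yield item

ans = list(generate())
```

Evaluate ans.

Step 1: The generator yields each value from range(0, 5).
Step 2: list() consumes all yields: [0, 1, 2, 3, 4].
Therefore ans = [0, 1, 2, 3, 4].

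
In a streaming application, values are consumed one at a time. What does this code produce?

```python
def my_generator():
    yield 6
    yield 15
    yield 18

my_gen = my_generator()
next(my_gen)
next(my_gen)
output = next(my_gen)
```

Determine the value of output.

Step 1: my_generator() creates a generator.
Step 2: next(my_gen) yields 6 (consumed and discarded).
Step 3: next(my_gen) yields 15 (consumed and discarded).
Step 4: next(my_gen) yields 18, assigned to output.
Therefore output = 18.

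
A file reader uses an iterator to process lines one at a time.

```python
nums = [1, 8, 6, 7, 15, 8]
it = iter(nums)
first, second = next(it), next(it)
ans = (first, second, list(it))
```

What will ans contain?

Step 1: Create iterator over [1, 8, 6, 7, 15, 8].
Step 2: first = 1, second = 8.
Step 3: Remaining elements: [6, 7, 15, 8].
Therefore ans = (1, 8, [6, 7, 15, 8]).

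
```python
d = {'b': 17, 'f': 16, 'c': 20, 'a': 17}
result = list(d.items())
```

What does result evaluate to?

Step 1: d.items() returns (key, value) pairs in insertion order.
Therefore result = [('b', 17), ('f', 16), ('c', 20), ('a', 17)].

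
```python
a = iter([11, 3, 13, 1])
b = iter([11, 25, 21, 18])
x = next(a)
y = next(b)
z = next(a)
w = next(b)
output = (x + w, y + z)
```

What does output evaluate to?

Step 1: a iterates [11, 3, 13, 1], b iterates [11, 25, 21, 18].
Step 2: x = next(a) = 11, y = next(b) = 11.
Step 3: z = next(a) = 3, w = next(b) = 25.
Step 4: output = (11 + 25, 11 + 3) = (36, 14).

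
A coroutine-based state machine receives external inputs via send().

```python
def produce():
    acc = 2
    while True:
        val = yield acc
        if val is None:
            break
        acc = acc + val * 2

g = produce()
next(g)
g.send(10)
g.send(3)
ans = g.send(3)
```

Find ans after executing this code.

Step 1: next() -> yield acc=2.
Step 2: send(10) -> val=10, acc = 2 + 10*2 = 22, yield 22.
Step 3: send(3) -> val=3, acc = 22 + 3*2 = 28, yield 28.
Step 4: send(3) -> val=3, acc = 28 + 3*2 = 34, yield 34.
Therefore ans = 34.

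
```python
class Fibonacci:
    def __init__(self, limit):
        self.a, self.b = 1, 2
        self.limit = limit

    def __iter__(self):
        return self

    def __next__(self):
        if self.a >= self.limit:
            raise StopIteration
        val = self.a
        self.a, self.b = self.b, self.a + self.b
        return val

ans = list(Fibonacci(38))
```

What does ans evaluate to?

Step 1: Fibonacci-like sequence (a=1, b=2) until >= 38:
  Yield 1, then a,b = 2,3
  Yield 2, then a,b = 3,5
  Yield 3, then a,b = 5,8
  Yield 5, then a,b = 8,13
  Yield 8, then a,b = 13,21
  Yield 13, then a,b = 21,34
  Yield 21, then a,b = 34,55
  Yield 34, then a,b = 55,89
Step 2: 55 >= 38, stop.
Therefore ans = [1, 2, 3, 5, 8, 13, 21, 34].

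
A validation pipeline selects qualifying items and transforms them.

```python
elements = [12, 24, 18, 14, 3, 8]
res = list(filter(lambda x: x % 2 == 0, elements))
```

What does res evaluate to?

Step 1: Filter elements divisible by 2:
  12 % 2 = 0: kept
  24 % 2 = 0: kept
  18 % 2 = 0: kept
  14 % 2 = 0: kept
  3 % 2 = 1: removed
  8 % 2 = 0: kept
Therefore res = [12, 24, 18, 14, 8].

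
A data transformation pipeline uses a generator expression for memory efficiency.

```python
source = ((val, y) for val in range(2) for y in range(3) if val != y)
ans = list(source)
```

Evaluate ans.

Step 1: Nested generator over range(2) x range(3) where val != y:
  (0, 0): excluded (val == y)
  (0, 1): included
  (0, 2): included
  (1, 0): included
  (1, 1): excluded (val == y)
  (1, 2): included
Therefore ans = [(0, 1), (0, 2), (1, 0), (1, 2)].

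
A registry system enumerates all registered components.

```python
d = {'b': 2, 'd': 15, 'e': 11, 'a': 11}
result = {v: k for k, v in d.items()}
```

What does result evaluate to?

Step 1: Invert dict (swap keys and values):
  'b': 2 -> 2: 'b'
  'd': 15 -> 15: 'd'
  'e': 11 -> 11: 'e'
  'a': 11 -> 11: 'a'
Therefore result = {2: 'b', 15: 'd', 11: 'a'}.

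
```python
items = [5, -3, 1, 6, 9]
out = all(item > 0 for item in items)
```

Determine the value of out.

Step 1: Check item > 0 for each element in [5, -3, 1, 6, 9]:
  5 > 0: True
  -3 > 0: False
  1 > 0: True
  6 > 0: True
  9 > 0: True
Step 2: all() returns False.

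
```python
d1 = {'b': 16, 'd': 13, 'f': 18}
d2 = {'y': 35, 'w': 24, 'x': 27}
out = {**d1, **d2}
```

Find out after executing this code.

Step 1: Merge d1 and d2 (d2 values override on key conflicts).
Step 2: d1 has keys ['b', 'd', 'f'], d2 has keys ['y', 'w', 'x'].
Therefore out = {'b': 16, 'd': 13, 'f': 18, 'y': 35, 'w': 24, 'x': 27}.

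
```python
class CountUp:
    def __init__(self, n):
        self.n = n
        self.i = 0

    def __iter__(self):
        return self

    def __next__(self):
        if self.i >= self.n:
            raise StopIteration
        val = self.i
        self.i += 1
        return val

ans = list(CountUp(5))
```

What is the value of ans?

Step 1: CountUp(5) creates an iterator counting 0 to 4.
Step 2: list() consumes all values: [0, 1, 2, 3, 4].
Therefore ans = [0, 1, 2, 3, 4].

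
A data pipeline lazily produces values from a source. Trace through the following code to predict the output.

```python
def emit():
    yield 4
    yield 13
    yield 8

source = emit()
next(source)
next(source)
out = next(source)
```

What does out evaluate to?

Step 1: emit() creates a generator.
Step 2: next(source) yields 4 (consumed and discarded).
Step 3: next(source) yields 13 (consumed and discarded).
Step 4: next(source) yields 8, assigned to out.
Therefore out = 8.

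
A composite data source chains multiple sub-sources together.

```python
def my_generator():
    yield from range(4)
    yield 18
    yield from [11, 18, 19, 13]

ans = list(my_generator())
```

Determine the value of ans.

Step 1: Trace yields in order:
  yield 0
  yield 1
  yield 2
  yield 3
  yield 18
  yield 11
  yield 18
  yield 19
  yield 13
Therefore ans = [0, 1, 2, 3, 18, 11, 18, 19, 13].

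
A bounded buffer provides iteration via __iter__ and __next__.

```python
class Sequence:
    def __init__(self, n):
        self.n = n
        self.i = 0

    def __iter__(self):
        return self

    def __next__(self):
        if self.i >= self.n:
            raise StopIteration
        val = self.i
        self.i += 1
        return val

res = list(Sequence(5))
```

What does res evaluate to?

Step 1: Sequence(5) creates an iterator counting 0 to 4.
Step 2: list() consumes all values: [0, 1, 2, 3, 4].
Therefore res = [0, 1, 2, 3, 4].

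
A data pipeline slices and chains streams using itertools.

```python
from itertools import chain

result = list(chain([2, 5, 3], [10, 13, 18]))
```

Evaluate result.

Step 1: chain() concatenates iterables: [2, 5, 3] + [10, 13, 18].
Therefore result = [2, 5, 3, 10, 13, 18].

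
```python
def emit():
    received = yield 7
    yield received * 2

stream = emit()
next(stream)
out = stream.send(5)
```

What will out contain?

Step 1: next(stream) advances to first yield, producing 7.
Step 2: send(5) resumes, received = 5.
Step 3: yield received * 2 = 5 * 2 = 10.
Therefore out = 10.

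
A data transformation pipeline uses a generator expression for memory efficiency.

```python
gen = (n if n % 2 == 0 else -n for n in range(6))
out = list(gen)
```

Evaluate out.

Step 1: For each n in range(6), yield n if even, else -n:
  n=0: even, yield 0
  n=1: odd, yield -1
  n=2: even, yield 2
  n=3: odd, yield -3
  n=4: even, yield 4
  n=5: odd, yield -5
Therefore out = [0, -1, 2, -3, 4, -5].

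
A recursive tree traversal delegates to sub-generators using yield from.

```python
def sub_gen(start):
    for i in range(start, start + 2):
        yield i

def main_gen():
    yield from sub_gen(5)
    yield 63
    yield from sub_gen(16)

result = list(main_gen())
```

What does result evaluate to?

Step 1: main_gen() delegates to sub_gen(5):
  yield 5
  yield 6
Step 2: yield 63
Step 3: Delegates to sub_gen(16):
  yield 16
  yield 17
Therefore result = [5, 6, 63, 16, 17].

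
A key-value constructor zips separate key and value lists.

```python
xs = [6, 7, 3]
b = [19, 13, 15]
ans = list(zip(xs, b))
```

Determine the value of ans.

Step 1: zip pairs elements at same index:
  Index 0: (6, 19)
  Index 1: (7, 13)
  Index 2: (3, 15)
Therefore ans = [(6, 19), (7, 13), (3, 15)].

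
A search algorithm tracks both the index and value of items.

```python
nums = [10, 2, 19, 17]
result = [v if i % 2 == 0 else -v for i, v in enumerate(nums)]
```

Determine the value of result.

Step 1: For each (i, v), keep v if i is even, negate if odd:
  i=0 (even): keep 10
  i=1 (odd): negate to -2
  i=2 (even): keep 19
  i=3 (odd): negate to -17
Therefore result = [10, -2, 19, -17].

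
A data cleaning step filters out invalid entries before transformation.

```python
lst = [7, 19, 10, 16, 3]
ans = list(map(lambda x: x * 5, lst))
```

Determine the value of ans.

Step 1: Apply lambda x: x * 5 to each element:
  7 -> 35
  19 -> 95
  10 -> 50
  16 -> 80
  3 -> 15
Therefore ans = [35, 95, 50, 80, 15].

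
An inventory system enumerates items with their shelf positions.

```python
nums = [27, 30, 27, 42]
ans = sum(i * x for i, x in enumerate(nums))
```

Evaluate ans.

Step 1: Compute i * x for each (i, x) in enumerate([27, 30, 27, 42]):
  i=0, x=27: 0*27 = 0
  i=1, x=30: 1*30 = 30
  i=2, x=27: 2*27 = 54
  i=3, x=42: 3*42 = 126
Step 2: sum = 0 + 30 + 54 + 126 = 210.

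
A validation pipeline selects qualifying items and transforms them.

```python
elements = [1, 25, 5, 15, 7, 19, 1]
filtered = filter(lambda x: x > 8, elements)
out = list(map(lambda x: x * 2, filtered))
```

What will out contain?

Step 1: Filter elements for elements > 8:
  1: removed
  25: kept
  5: removed
  15: kept
  7: removed
  19: kept
  1: removed
Step 2: Map x * 2 on filtered [25, 15, 19]:
  25 -> 50
  15 -> 30
  19 -> 38
Therefore out = [50, 30, 38].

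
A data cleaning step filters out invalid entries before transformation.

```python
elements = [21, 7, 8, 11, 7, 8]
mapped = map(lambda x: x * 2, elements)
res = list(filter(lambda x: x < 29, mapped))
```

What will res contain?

Step 1: Map x * 2:
  21 -> 42
  7 -> 14
  8 -> 16
  11 -> 22
  7 -> 14
  8 -> 16
Step 2: Filter for < 29:
  42: removed
  14: kept
  16: kept
  22: kept
  14: kept
  16: kept
Therefore res = [14, 16, 22, 14, 16].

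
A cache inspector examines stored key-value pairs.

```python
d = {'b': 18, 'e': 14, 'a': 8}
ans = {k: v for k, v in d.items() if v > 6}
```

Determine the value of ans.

Step 1: Filter items where value > 6:
  'b': 18 > 6: kept
  'e': 14 > 6: kept
  'a': 8 > 6: kept
Therefore ans = {'b': 18, 'e': 14, 'a': 8}.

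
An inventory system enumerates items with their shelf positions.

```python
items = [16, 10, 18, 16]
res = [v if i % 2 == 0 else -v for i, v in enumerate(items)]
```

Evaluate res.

Step 1: For each (i, v), keep v if i is even, negate if odd:
  i=0 (even): keep 16
  i=1 (odd): negate to -10
  i=2 (even): keep 18
  i=3 (odd): negate to -16
Therefore res = [16, -10, 18, -16].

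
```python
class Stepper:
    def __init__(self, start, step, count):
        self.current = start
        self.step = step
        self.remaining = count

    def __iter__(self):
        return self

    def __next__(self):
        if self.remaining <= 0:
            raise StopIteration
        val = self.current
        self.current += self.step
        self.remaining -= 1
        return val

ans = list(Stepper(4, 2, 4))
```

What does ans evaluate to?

Step 1: Stepper starts at 4, increments by 2, for 4 steps:
  Yield 4, then current += 2
  Yield 6, then current += 2
  Yield 8, then current += 2
  Yield 10, then current += 2
Therefore ans = [4, 6, 8, 10].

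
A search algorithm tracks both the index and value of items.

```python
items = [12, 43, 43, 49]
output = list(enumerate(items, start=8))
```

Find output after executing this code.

Step 1: enumerate with start=8:
  (8, 12)
  (9, 43)
  (10, 43)
  (11, 49)
Therefore output = [(8, 12), (9, 43), (10, 43), (11, 49)].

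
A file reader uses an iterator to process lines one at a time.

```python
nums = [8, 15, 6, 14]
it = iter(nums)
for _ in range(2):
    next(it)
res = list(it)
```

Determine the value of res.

Step 1: Create iterator over [8, 15, 6, 14].
Step 2: Advance 2 positions (consuming [8, 15]).
Step 3: list() collects remaining elements: [6, 14].
Therefore res = [6, 14].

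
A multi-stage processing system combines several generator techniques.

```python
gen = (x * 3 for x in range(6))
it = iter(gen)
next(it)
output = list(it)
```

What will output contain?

Step 1: Generator produces [0, 3, 6, 9, 12, 15].
Step 2: next(it) consumes first element (0).
Step 3: list(it) collects remaining: [3, 6, 9, 12, 15].
Therefore output = [3, 6, 9, 12, 15].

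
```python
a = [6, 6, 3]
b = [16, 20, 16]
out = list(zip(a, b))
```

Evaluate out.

Step 1: zip pairs elements at same index:
  Index 0: (6, 16)
  Index 1: (6, 20)
  Index 2: (3, 16)
Therefore out = [(6, 16), (6, 20), (3, 16)].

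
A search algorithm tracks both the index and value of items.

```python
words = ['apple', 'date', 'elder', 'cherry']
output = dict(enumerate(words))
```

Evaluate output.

Step 1: enumerate pairs indices with words:
  0 -> 'apple'
  1 -> 'date'
  2 -> 'elder'
  3 -> 'cherry'
Therefore output = {0: 'apple', 1: 'date', 2: 'elder', 3: 'cherry'}.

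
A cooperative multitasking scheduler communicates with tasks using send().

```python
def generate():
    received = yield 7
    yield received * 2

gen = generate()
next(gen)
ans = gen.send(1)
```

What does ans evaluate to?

Step 1: next(gen) advances to first yield, producing 7.
Step 2: send(1) resumes, received = 1.
Step 3: yield received * 2 = 1 * 2 = 2.
Therefore ans = 2.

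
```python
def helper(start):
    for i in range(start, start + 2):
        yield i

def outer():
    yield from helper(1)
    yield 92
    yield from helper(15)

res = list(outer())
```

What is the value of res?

Step 1: outer() delegates to helper(1):
  yield 1
  yield 2
Step 2: yield 92
Step 3: Delegates to helper(15):
  yield 15
  yield 16
Therefore res = [1, 2, 92, 15, 16].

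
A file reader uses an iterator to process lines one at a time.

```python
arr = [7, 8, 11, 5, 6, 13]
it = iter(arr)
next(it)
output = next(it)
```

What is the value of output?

Step 1: Create iterator over [7, 8, 11, 5, 6, 13].
Step 2: next() consumes 7.
Step 3: next() returns 8.
Therefore output = 8.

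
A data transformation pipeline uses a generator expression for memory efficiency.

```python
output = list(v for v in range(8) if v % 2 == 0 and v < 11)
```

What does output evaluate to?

Step 1: Filter range(8) where v % 2 == 0 and v < 11:
  v=0: both conditions met, included
  v=1: excluded (1 % 2 != 0)
  v=2: both conditions met, included
  v=3: excluded (3 % 2 != 0)
  v=4: both conditions met, included
  v=5: excluded (5 % 2 != 0)
  v=6: both conditions met, included
  v=7: excluded (7 % 2 != 0)
Therefore output = [0, 2, 4, 6].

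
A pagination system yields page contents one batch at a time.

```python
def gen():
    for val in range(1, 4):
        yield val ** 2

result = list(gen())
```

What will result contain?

Step 1: For each val in range(1, 4), yield val**2:
  val=1: yield 1**2 = 1
  val=2: yield 2**2 = 4
  val=3: yield 3**2 = 9
Therefore result = [1, 4, 9].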